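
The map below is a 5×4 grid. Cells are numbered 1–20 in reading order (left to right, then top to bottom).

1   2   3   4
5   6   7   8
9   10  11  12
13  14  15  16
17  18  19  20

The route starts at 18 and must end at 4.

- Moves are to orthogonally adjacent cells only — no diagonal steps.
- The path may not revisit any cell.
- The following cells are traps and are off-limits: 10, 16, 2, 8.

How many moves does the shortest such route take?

The Manhattan distance from 18 to 4 is |5−1| + |2−4| = 6, so at least 6 moves are needed.
A route of 6 moves achieves this: 18 → 14 → 15 → 11 → 7 → 3 → 4.
Since 6 matches the lower bound, it is optimal.

6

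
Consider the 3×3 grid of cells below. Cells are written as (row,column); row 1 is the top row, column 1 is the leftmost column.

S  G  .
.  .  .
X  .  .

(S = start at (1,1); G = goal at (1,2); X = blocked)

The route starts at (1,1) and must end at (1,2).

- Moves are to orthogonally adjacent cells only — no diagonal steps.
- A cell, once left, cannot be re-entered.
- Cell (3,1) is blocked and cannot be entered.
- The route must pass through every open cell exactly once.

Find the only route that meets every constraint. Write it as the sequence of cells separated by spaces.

Need to visit all 8 open cells exactly once, starting at (1,1) and ending at (1,2).
Cell (1,3) has only two open neighbours ((2,3) and (1,2)), so the path must pass straight through it: one of those is the cell it's entered from and the other is where it exits.
Route from (1,1): down 1 to (2,1), right 1 to (2,2), down 1 to (3,2), right 1 to (3,3), up 2 to (1,3), left 1 to (1,2) — 7 moves in all.
Check: all 8 open cells covered.

(1,1) (2,1) (2,2) (3,2) (3,3) (2,3) (1,3) (1,2)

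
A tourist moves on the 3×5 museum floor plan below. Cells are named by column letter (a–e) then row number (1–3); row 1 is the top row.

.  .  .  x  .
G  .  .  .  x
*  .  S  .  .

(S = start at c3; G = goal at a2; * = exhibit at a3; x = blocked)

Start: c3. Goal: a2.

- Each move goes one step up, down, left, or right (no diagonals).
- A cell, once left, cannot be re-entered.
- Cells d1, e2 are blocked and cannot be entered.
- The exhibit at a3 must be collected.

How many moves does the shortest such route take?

3

Any route passes through a3 somewhere between c3 and a2. Summing Manhattan distances along the two legs (c3 → a3 → a2) gives a lower bound of 2 + 1 = 3 moves.
A route of 3 moves achieves this: c3 → b3 → a3 → a2.
Since 3 matches the lower bound, it is optimal.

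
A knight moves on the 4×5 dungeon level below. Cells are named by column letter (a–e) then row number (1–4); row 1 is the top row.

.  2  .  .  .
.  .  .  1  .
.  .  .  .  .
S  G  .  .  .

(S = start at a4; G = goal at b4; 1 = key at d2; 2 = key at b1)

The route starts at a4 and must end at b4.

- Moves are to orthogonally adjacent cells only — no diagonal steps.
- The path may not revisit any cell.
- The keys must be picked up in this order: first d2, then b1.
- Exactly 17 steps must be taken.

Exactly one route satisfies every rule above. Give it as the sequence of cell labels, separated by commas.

The waypoints must appear in the order d2, b1, with no cell reused.
Route from a4: up to a3, 3× right (reaching d3), up to d2, 2× left (reaching b2), up to b1, 3× right (reaching e1), 3× down (reaching e4), 3× left (reaching b4) — 17 moves in all.
Check: order respected (1 at step 5, 2 at step 8); 17 moves as required.

a4, a3, b3, c3, d3, d2, c2, b2, b1, c1, d1, e1, e2, e3, e4, d4, c4, b4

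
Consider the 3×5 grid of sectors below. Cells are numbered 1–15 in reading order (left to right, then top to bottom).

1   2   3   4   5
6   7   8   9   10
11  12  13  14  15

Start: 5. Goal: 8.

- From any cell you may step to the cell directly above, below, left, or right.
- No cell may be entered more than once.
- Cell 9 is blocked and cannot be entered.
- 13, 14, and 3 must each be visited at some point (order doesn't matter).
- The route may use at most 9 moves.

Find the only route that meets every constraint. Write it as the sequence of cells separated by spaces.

Any route must reach 13, 14, and 3 and still end at 8 within 9 moves, so the order of the required stops is forced.
Route from 5: 2× down (reaching 15), 3× left (reaching 12), 2× up (reaching 2), right to 3, down to 8 — 9 moves in all.
Check: all required cells visited; 9 ≤ 9 moves.

5 10 15 14 13 12 7 2 3 8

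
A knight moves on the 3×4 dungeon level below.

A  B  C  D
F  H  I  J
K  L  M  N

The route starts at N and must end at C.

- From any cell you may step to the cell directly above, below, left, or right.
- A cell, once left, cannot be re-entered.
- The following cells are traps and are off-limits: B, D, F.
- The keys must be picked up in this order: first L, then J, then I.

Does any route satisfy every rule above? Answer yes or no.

no

Even ignoring the required order, no revisit-free route from N to C manages to pass through all of L, J, and I: branching out from N, every path either misses one of them or, having collected them, can no longer reach C without re-entering a cell.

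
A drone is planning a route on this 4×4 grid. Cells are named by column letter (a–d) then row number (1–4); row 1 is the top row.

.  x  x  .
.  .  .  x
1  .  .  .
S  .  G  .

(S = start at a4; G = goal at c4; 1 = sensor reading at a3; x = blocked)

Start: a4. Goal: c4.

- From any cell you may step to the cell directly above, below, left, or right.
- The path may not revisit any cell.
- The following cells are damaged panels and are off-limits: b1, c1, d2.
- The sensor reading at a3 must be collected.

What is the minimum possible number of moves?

4

Any route passes through a3 somewhere between a4 and c4. Summing Manhattan distances along the two legs (a4 → a3 → c4) gives a lower bound of 1 + 3 = 4 moves.
A route of 4 moves achieves this: a4 → a3 → b3 → b4 → c4.
Since 4 matches the lower bound, it is optimal.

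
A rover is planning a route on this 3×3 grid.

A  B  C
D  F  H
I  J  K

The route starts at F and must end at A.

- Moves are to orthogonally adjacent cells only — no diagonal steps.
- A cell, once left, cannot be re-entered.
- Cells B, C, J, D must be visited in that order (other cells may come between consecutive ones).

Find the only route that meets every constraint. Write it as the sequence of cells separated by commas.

The waypoints must appear in the order B, C, J, D, with no cell reused.
Route from F: up 1 to B, right 1 to C, down 2 to K, left 2 to I, up 2 to A — 8 moves in all.
Check: order respected (B at step 1, C at step 2, J at step 5, D at step 7).

F, B, C, H, K, J, I, D, A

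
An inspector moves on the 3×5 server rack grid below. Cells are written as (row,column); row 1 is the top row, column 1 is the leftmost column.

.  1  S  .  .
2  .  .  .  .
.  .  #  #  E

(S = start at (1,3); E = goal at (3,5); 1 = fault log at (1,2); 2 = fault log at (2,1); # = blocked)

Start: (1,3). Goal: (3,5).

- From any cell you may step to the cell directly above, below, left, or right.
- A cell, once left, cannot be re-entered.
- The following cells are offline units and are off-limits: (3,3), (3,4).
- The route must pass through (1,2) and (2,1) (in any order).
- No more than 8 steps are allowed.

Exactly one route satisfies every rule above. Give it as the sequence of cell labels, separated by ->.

(1,3) -> (1,2) -> (1,1) -> (2,1) -> (2,2) -> (2,3) -> (2,4) -> (2,5) -> (3,5)

Any route must reach (1,2) and (2,1) and still end at (3,5) within 8 moves, so the order of the required stops is forced.
Route from (1,3): left 2 to (1,1), down 1 to (2,1), right 4 to (2,5), down 1 to (3,5) — 8 moves in all.
Check: all required cells visited; 8 ≤ 8 moves.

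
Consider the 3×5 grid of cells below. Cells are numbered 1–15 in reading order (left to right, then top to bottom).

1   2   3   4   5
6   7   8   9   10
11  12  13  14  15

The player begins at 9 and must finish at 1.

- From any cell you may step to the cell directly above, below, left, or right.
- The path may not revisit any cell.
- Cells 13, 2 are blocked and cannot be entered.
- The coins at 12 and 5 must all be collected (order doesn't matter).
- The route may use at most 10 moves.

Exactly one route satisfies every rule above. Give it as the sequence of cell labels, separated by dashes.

The budget equals the shortest possible length, so every move has to be on a shortest route through the required cells.
Route from 9: right 1 to 10, up 1 to 5, left 2 to 3, down 1 to 8, left 1 to 7, down 1 to 12, left 1 to 11, up 2 to 1 — 10 moves in all.
Check: all required cells visited; 10 ≤ 10 moves.

9 - 10 - 5 - 4 - 3 - 8 - 7 - 12 - 11 - 6 - 1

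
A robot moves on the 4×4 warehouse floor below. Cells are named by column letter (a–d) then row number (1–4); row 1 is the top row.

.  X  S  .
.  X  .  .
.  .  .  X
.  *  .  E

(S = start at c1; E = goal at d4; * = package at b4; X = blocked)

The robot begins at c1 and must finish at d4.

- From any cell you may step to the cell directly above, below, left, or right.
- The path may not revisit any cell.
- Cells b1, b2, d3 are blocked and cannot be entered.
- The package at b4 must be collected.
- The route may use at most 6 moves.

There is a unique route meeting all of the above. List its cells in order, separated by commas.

c1, c2, c3, b3, b4, c4, d4

The budget equals the shortest possible length, so every move has to be on a shortest route through the required cells.
Route from c1: down 2 to c3, left 1 to b3, down 1 to b4, right 2 to d4 — 6 moves in all.
Check: all required cells visited; 6 ≤ 6 moves.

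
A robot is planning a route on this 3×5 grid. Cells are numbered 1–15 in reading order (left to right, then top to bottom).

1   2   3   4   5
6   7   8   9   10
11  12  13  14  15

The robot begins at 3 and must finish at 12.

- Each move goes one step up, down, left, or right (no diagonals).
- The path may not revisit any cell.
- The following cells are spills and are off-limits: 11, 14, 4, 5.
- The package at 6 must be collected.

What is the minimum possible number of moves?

5

Any route passes through 6 somewhere between 3 and 12. Summing Manhattan distances along the two legs (3 → 6 → 12) gives a lower bound of 3 + 2 = 5 moves.
A route of 5 moves achieves this: 3 → 2 → 1 → 6 → 7 → 12.
Since 5 matches the lower bound, it is optimal.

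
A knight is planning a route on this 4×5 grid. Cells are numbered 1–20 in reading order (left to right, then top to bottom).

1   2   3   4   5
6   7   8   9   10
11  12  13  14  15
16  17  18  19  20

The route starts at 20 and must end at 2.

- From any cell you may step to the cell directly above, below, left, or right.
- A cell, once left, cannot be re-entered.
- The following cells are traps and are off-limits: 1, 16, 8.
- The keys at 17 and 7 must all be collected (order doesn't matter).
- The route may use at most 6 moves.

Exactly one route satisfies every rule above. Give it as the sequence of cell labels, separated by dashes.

20 - 19 - 18 - 17 - 12 - 7 - 2

Any route must reach 17 and 7 and still end at 2 within 6 moves, so the order of the required stops is forced.
Route from 20: 3× left (reaching 17), 3× up (reaching 2) — 6 moves in all.
Check: all required cells visited; 6 ≤ 6 moves.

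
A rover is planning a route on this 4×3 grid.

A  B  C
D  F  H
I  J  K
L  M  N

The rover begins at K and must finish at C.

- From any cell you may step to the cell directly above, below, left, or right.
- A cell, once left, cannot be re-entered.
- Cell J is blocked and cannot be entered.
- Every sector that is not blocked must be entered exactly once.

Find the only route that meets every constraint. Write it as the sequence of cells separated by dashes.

Need to visit all 11 open cells exactly once, starting at K and ending at C.
Cell M has only two open neighbours (L and N), so the path must pass straight through it: one of those is the cell it's entered from and the other is where it exits.
Route from K: down 1 to N, left 2 to L, up 3 to A, right 1 to B, down 1 to F, right 1 to H, up 1 to C — 10 moves in all.
Check: all 11 open cells covered.

K - N - M - L - I - D - A - B - F - H - C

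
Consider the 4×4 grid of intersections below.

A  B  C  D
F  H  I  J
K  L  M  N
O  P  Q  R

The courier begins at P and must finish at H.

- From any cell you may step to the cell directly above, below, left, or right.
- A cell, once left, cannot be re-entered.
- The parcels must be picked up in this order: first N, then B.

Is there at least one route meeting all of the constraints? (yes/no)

yes

One route that works: P → L → M → N → J → D → C → B → H.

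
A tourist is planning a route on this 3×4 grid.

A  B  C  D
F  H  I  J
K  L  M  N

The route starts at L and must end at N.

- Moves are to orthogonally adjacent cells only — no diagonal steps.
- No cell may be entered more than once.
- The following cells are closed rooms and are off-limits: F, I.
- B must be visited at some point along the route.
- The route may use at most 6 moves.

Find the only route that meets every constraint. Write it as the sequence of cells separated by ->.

L -> H -> B -> C -> D -> J -> N

The 6-move cap with required stops at B leaves no slack for detours.
Route from L: 2× up (reaching B), 2× right (reaching D), 2× down (reaching N) — 6 moves in all.
Check: all required cells visited; 6 ≤ 6 moves.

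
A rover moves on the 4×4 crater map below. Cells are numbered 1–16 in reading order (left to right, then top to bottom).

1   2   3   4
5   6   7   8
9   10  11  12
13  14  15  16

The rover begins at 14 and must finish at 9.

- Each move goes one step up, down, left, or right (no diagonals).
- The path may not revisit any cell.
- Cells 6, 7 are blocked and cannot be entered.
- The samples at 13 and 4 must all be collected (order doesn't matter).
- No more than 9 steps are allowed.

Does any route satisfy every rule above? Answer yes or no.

Even ignoring the no-revisit rule, getting from 14 to 9, taking the cheapest ordering 14 → 4 → 13 → 9 needs at least 5 + 6 + 1 = 12 moves (Manhattan distance per leg), which exceeds the 9-move limit.

no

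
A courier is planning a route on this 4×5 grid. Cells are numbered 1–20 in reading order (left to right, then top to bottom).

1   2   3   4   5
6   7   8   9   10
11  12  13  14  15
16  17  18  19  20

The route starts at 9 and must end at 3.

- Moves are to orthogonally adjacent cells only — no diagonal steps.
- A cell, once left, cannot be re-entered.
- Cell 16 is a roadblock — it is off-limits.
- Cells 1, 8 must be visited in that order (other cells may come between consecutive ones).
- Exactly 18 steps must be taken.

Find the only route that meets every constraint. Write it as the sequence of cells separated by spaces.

The waypoints must appear in the order 1, 8, with no cell reused.
Route from 9: up 1 to 4, right 1 to 5, down 3 to 20, left 1 to 19, up 1 to 14, left 1 to 13, down 1 to 18, left 1 to 17, up 1 to 12, left 1 to 11, up 2 to 1, right 1 to 2, down 1 to 7, right 1 to 8, up 1 to 3 — 18 moves in all.
Check: order respected (1 at step 14, 8 at step 17); 18 moves as required.

9 4 5 10 15 20 19 14 13 18 17 12 11 6 1 2 7 8 3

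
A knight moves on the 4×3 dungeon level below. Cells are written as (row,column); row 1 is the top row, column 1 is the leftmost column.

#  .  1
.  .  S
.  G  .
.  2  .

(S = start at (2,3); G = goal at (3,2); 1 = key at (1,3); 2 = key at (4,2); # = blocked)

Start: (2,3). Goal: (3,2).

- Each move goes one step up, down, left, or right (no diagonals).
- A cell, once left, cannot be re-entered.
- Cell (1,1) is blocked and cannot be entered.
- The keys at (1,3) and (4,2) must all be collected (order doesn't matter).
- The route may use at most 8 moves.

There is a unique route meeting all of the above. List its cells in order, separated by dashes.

The budget equals the shortest possible length, so every move has to be on a shortest route through the required cells.
Route from (2,3): up 1 to (1,3), left 1 to (1,2), down 1 to (2,2), left 1 to (2,1), down 2 to (4,1), right 1 to (4,2), up 1 to (3,2) — 8 moves in all.
Check: all required cells visited; 8 ≤ 8 moves.

(2,3) - (1,3) - (1,2) - (2,2) - (2,1) - (3,1) - (4,1) - (4,2) - (3,2)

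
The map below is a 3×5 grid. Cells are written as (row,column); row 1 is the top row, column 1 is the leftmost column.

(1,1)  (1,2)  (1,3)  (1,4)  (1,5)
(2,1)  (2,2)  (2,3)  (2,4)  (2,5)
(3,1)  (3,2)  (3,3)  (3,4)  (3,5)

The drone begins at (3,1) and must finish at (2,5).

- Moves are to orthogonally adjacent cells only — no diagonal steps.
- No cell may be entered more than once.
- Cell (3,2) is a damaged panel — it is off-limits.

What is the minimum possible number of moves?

5

The Manhattan distance from (3,1) to (2,5) is |3−2| + |1−5| = 5, so at least 5 moves are needed.
A route of 5 moves achieves this: (3,1) → (2,1) → (2,2) → (2,3) → (2,4) → (2,5).
Since 5 matches the lower bound, it is optimal.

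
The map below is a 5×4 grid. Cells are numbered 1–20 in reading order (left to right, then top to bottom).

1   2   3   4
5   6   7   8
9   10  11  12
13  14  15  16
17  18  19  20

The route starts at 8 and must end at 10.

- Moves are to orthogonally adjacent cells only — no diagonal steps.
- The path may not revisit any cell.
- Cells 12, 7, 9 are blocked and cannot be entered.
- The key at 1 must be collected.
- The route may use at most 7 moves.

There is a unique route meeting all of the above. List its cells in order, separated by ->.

Any route must reach 1 and still end at 10 within 7 moves, so the order of the required stops is forced.
Route from 8: up 1 to 4, left 3 to 1, down 1 to 5, right 1 to 6, down 1 to 10 — 7 moves in all.
Check: all required cells visited; 7 ≤ 7 moves.

8 -> 4 -> 3 -> 2 -> 1 -> 5 -> 6 -> 10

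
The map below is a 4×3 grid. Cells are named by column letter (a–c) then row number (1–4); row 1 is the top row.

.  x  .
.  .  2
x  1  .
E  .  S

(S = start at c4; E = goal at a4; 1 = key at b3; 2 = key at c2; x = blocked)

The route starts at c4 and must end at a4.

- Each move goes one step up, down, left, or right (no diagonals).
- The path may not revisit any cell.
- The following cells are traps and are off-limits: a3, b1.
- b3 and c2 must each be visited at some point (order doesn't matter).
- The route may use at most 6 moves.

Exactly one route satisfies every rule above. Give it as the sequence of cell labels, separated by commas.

c4, c3, c2, b2, b3, b4, a4

Any route must reach b3 and c2 and still end at a4 within 6 moves, so the order of the required stops is forced.
Route from c4: up 2 to c2, left 1 to b2, down 2 to b4, left 1 to a4 — 6 moves in all.
Check: all required cells visited; 6 ≤ 6 moves.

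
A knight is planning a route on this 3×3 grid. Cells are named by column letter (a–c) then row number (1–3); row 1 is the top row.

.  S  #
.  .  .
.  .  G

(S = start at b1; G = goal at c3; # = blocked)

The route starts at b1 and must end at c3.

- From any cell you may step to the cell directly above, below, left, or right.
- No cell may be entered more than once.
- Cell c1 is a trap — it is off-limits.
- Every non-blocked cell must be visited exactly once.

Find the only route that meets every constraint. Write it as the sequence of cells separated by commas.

b1, a1, a2, a3, b3, b2, c2, c3

Need to visit all 8 open cells exactly once, starting at b1 and ending at c3.
Route from b1: left to a1, 2× down (reaching a3), right to b3, up to b2, right to c2, down to c3 — 7 moves in all.
Check: all 8 open cells covered.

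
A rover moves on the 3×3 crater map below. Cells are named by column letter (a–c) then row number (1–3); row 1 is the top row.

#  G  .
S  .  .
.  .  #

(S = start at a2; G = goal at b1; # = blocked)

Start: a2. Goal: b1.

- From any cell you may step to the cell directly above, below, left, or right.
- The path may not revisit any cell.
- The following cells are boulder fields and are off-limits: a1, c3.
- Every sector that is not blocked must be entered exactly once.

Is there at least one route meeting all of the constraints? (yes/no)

yes

One route that works: a2 → a3 → b3 → b2 → c2 → c1 → b1.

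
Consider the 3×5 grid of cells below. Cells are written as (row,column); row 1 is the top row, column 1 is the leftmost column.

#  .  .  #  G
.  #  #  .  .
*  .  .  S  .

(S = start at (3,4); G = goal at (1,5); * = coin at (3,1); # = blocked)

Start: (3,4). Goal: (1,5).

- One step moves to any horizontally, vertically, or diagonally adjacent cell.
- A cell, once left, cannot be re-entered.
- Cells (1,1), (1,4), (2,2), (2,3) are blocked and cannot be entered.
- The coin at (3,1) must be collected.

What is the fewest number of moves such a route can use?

8

Any route passes through (3,1) somewhere between (3,4) and (1,5). Summing Chebyshev distances along the two legs ((3,4) → (3,1) → (1,5)) gives a lower bound of 3 + 4 = 7 moves.
The shortest route satisfying every rule uses 8 moves: (3,4) → (3,3) → (3,2) → (3,1) → (2,1) → (1,2) → (1,3) → (2,4) → (1,5).
The bound of 7 isn't tight here; checking systematically, no route of length 7 through 7 satisfies every constraint, so 8 is the minimum.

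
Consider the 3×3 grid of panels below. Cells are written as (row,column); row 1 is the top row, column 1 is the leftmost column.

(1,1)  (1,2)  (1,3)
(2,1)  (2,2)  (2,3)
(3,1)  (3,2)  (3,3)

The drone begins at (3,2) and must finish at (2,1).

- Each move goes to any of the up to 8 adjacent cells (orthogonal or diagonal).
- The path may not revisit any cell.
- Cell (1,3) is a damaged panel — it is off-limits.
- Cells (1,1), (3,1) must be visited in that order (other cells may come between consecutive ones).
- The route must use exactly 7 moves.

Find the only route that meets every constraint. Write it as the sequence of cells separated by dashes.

The waypoints must appear in the order (1,1), (3,1), with no cell reused.
Route from (3,2): right 1 to (3,3), up 1 to (2,3), up-left 1 to (1,2), left 1 to (1,1), down-right 1 to (2,2), down-left 1 to (3,1), up 1 to (2,1) — 7 moves in all.
Check: order respected ((1,1) at step 4, (3,1) at step 6); 7 moves as required.

(3,2) - (3,3) - (2,3) - (1,2) - (1,1) - (2,2) - (3,1) - (2,1)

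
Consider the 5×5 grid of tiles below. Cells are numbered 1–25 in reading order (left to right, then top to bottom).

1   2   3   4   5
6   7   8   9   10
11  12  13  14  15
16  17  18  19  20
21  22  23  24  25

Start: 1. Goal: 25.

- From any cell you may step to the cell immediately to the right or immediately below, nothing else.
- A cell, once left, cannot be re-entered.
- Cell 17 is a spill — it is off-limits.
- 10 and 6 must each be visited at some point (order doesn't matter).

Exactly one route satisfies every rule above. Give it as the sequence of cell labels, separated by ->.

1 -> 6 -> 7 -> 8 -> 9 -> 10 -> 15 -> 20 -> 25

Moves only go right or down, so the column and row indices never decrease.
Route from 1: down 1 to 6, right 4 to 10, down 3 to 25 — 8 moves in all.
Check: all required cells visited.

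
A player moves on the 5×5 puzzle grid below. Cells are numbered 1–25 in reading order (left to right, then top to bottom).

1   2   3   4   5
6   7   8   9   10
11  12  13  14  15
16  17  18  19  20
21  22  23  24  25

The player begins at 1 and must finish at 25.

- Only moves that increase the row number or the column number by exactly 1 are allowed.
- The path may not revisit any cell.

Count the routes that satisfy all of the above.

A right/down-only route from 1 to 25 makes exactly 4 down-moves and 4 right-moves in some order.
With no other constraints that would be C(8,4) = 70 routes.
That gives 70 routes.

70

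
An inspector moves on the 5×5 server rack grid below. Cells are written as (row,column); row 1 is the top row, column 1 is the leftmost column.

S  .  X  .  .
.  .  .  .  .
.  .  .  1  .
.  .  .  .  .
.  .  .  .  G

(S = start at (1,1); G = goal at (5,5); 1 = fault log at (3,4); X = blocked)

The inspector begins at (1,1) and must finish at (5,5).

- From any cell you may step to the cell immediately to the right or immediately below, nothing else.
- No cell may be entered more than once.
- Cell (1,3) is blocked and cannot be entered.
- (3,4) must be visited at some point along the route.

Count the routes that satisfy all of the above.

21

A right/down-only route from (1,1) to (5,5) makes exactly 4 down-moves and 4 right-moves in some order.
With no other constraints that would be C(8,4) = 70 routes.
Split at (3,4) and multiply the segment counts (each segment already excludes blocked cells): (1,1)→(3,4): 7; (3,4)→(5,5): 3; product = 21.
That gives 21 routes.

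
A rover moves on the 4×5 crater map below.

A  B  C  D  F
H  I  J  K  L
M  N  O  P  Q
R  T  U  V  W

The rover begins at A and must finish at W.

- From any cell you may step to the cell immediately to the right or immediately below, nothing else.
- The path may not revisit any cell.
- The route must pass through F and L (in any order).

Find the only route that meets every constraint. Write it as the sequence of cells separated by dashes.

A - B - C - D - F - L - Q - W

Moves only go right or down, so the column and row indices never decrease.
Route from A: 4× right (reaching F), 3× down (reaching W) — 7 moves in all.
Check: all required cells visited.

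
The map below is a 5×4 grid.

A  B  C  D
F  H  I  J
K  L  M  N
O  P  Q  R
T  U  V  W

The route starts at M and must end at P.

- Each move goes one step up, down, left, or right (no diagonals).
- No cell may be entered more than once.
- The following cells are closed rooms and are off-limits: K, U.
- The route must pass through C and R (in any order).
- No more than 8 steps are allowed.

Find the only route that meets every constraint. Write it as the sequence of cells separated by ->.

The 8-move cap with required stops at C, R leaves no slack for detours.
Route from M: 2× up (reaching C), right to D, 3× down (reaching R), 2× left (reaching P) — 8 moves in all.
Check: all required cells visited; 8 ≤ 8 moves.

M -> I -> C -> D -> J -> N -> R -> Q -> P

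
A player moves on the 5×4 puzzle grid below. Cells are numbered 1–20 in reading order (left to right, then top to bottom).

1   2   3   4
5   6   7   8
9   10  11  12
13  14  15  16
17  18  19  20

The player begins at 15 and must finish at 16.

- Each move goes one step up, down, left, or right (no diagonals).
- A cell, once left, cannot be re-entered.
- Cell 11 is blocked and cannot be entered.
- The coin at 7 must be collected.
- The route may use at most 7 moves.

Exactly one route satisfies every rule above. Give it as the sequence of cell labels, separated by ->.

The 7-move cap with required stops at 7 leaves no slack for detours.
Route from 15: left 1 to 14, up 2 to 6, right 2 to 8, down 2 to 16 — 7 moves in all.
Check: all required cells visited; 7 ≤ 7 moves.

15 -> 14 -> 10 -> 6 -> 7 -> 8 -> 12 -> 16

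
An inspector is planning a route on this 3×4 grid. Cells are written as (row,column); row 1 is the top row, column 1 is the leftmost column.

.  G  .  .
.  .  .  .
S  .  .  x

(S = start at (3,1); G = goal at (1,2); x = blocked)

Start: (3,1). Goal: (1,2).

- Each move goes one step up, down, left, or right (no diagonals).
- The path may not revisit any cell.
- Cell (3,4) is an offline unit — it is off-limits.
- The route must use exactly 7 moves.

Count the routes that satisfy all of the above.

5

Need simple routes of exactly 7 moves from (3,1) to (1,2) (Manhattan distance 3, so 2 moves are spent on a detour and 2 undoing it).
Enumerating: (3,1) (2,1) (2,2) (3,2) (3,3) (2,3) (1,3) (1,2) | (3,1) (2,1) (2,2) (2,3) (2,4) (1,4) (1,3) (1,2) | (3,1) (3,2) (2,2) (2,3) (2,4) (1,4) (1,3) (1,2) | (3,1) (3,2) (3,3) (2,3) (2,2) (2,1) (1,1) (1,2) | (3,1) (3,2) (3,3) (2,3) (2,4) (1,4) (1,3) (1,2).
That gives 5 routes.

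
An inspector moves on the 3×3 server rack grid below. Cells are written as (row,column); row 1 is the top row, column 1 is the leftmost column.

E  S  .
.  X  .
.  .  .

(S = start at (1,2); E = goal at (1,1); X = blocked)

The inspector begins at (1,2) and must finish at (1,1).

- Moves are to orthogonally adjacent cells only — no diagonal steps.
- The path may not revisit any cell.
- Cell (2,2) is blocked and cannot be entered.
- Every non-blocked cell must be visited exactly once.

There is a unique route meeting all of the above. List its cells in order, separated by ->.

(1,2) -> (1,3) -> (2,3) -> (3,3) -> (3,2) -> (3,1) -> (2,1) -> (1,1)

Need to visit all 8 open cells exactly once, starting at (1,2) and ending at (1,1).
Cell (2,1) has only two open neighbours ((1,1) and (3,1)), so the path must pass straight through it: one of those is the cell it's entered from and the other is where it exits.
Route from (1,2): right to (1,3), 2× down (reaching (3,3)), 2× left (reaching (3,1)), 2× up (reaching (1,1)) — 7 moves in all.
Check: all 8 open cells covered.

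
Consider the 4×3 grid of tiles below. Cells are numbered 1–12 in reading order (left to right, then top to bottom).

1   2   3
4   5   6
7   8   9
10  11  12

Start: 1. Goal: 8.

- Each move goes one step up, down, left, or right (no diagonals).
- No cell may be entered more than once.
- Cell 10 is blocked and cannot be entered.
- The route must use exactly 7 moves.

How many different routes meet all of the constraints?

5

Need simple routes of exactly 7 moves from 1 to 8 (Manhattan distance 3, so 2 moves are spent on a detour and 2 undoing it).
Enumerating: 1 4 5 2 3 6 9 8 | 1 4 5 6 9 12 11 8 | 1 2 5 6 9 12 11 8 | 1 2 3 6 9 12 11 8 | 1 2 3 6 5 4 7 8.
That gives 5 routes.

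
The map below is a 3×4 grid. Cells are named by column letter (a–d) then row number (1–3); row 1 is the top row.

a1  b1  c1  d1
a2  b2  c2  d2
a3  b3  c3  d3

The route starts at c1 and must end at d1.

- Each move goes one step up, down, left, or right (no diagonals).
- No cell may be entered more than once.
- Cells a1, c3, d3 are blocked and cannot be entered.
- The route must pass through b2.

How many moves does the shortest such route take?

5

Any route passes through b2 somewhere between c1 and d1. Summing Manhattan distances along the two legs (c1 → b2 → d1) gives a lower bound of 2 + 3 = 5 moves.
A route of 5 moves achieves this: c1 → b1 → b2 → c2 → d2 → d1.
Since 5 matches the lower bound, it is optimal.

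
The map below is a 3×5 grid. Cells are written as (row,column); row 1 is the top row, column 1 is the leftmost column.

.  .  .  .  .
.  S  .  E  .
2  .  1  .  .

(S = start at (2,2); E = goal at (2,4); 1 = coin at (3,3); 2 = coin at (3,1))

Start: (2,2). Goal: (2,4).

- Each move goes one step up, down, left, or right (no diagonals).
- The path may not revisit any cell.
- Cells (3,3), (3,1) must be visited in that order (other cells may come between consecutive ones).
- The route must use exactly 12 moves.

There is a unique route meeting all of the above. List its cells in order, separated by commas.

The waypoints must appear in the order (3,3), (3,1), with no cell reused.
Route from (2,2): right to (2,3), down to (3,3), 2× left (reaching (3,1)), 2× up (reaching (1,1)), 4× right (reaching (1,5)), down to (2,5), left to (2,4) — 12 moves in all.
Check: order respected (1 at step 2, 2 at step 4); 12 moves as required.

(2,2), (2,3), (3,3), (3,2), (3,1), (2,1), (1,1), (1,2), (1,3), (1,4), (1,5), (2,5), (2,4)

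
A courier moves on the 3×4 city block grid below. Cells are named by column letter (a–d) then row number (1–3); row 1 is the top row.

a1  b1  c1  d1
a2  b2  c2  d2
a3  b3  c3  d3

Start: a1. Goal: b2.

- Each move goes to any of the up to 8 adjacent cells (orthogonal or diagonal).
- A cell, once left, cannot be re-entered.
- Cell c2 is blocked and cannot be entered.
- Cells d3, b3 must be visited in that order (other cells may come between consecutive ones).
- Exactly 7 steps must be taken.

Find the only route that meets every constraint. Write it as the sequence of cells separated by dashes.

The waypoints must appear in the order d3, b3, with no cell reused.
Route from a1: right 2 to c1, down-right 1 to d2, down 1 to d3, left 2 to b3, up 1 to b2 — 7 moves in all.
Check: order respected (d3 at step 4, b3 at step 6); 7 moves as required.

a1 - b1 - c1 - d2 - d3 - c3 - b3 - b2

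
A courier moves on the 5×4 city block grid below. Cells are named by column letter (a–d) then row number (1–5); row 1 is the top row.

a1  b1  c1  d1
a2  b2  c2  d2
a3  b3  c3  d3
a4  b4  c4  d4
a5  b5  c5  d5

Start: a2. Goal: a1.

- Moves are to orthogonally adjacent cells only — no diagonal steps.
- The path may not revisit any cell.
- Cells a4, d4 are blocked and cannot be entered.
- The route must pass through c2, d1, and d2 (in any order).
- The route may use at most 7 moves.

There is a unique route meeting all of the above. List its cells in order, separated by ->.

a2 -> b2 -> c2 -> d2 -> d1 -> c1 -> b1 -> a1

Any route must reach c2, d1, and d2 and still end at a1 within 7 moves, so the order of the required stops is forced.
Route from a2: right 3 to d2, up 1 to d1, left 3 to a1 — 7 moves in all.
Check: all required cells visited; 7 ≤ 7 moves.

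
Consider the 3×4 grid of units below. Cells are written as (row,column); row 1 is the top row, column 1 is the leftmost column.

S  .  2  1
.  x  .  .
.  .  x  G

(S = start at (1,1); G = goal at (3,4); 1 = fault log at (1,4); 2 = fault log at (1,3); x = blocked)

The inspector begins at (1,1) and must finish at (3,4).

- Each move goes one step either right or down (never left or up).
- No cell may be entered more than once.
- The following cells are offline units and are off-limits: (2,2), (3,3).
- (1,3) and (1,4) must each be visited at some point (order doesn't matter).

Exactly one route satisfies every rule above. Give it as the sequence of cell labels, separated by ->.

Moves only go right or down, so the column and row indices never decrease.
Route from (1,1): right 3 to (1,4), down 2 to (3,4) — 5 moves in all.
Check: all required cells visited.

(1,1) -> (1,2) -> (1,3) -> (1,4) -> (2,4) -> (3,4)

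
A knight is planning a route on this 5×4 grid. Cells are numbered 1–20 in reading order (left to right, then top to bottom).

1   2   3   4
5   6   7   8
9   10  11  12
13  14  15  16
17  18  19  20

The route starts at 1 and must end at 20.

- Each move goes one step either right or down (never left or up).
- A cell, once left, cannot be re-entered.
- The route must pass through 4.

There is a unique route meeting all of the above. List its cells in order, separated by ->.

Moves only go right or down, so the column and row indices never decrease.
Route from 1: 3× right (reaching 4), 4× down (reaching 20) — 7 moves in all.
Check: all required cells visited.

1 -> 2 -> 3 -> 4 -> 8 -> 12 -> 16 -> 20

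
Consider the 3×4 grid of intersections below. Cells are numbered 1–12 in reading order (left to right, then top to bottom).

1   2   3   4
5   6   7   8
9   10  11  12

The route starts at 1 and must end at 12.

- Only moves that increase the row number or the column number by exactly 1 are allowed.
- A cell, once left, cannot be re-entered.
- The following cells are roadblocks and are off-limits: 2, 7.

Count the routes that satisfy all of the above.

2

A right/down-only route from 1 to 12 makes exactly 2 down-moves and 3 right-moves in some order.
With no other constraints that would be C(5,2) = 10 routes.
Subtract routes through each blocked cell (inclusion–exclusion for overlaps): − through 2: 6 − through 7: 6 + through 2&7: 4 → 2.
That gives 2 routes.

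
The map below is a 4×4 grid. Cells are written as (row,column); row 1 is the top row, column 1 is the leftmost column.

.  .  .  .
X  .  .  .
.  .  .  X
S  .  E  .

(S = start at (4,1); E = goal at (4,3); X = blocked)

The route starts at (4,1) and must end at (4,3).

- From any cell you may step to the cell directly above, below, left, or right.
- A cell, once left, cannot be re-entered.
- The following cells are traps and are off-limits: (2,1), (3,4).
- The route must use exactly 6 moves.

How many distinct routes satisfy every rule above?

Need simple routes of exactly 6 moves from (4,1) to (4,3) (Manhattan distance 2, so 2 moves are spent on a detour and 2 undoing it).
Enumerating: (4,1) (3,1) (3,2) (2,2) (2,3) (3,3) (4,3) | (4,1) (4,2) (3,2) (2,2) (2,3) (3,3) (4,3).
That gives 2 routes.

2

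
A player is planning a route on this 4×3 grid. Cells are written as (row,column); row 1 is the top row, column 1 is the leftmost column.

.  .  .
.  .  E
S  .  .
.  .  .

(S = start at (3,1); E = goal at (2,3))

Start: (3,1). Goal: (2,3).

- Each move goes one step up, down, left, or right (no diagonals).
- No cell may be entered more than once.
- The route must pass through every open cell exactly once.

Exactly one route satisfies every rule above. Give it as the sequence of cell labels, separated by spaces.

(3,1) (4,1) (4,2) (4,3) (3,3) (3,2) (2,2) (2,1) (1,1) (1,2) (1,3) (2,3)

Need to visit all 12 open cells exactly once, starting at (3,1) and ending at (2,3).
Cell (1,1) has only two open neighbours ((2,1) and (1,2)), so the path must pass straight through it: one of those is the cell it's entered from and the other is where it exits.
Route from (3,1): down to (4,1), 2× right (reaching (4,3)), up to (3,3), left to (3,2), up to (2,2), left to (2,1), up to (1,1), 2× right (reaching (1,3)), down to (2,3) — 11 moves in all.
Check: all 12 open cells covered.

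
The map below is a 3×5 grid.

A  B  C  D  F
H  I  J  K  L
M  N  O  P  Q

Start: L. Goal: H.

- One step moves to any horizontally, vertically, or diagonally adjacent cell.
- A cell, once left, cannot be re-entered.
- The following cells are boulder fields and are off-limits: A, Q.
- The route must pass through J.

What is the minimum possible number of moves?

Any route passes through J somewhere between L and H. Summing Chebyshev distances along the two legs (L → J → H) gives a lower bound of 2 + 2 = 4 moves.
A route of 4 moves achieves this: L → D → J → B → H.
Since 4 matches the lower bound, it is optimal.

4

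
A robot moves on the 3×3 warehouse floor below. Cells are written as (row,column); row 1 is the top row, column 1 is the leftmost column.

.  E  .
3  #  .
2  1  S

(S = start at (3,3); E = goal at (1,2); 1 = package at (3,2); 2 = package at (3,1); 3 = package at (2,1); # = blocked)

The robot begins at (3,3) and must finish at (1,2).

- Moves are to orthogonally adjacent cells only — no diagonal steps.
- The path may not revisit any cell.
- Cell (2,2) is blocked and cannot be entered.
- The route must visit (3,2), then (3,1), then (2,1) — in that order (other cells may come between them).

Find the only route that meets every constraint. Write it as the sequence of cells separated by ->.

The waypoints must appear in the order (3,2), (3,1), (2,1), with no cell reused.
Route from (3,3): 2× left (reaching (3,1)), 2× up (reaching (1,1)), right to (1,2) — 5 moves in all.
Check: order respected (1 at step 1, 2 at step 2, 3 at step 3).

(3,3) -> (3,2) -> (3,1) -> (2,1) -> (1,1) -> (1,2)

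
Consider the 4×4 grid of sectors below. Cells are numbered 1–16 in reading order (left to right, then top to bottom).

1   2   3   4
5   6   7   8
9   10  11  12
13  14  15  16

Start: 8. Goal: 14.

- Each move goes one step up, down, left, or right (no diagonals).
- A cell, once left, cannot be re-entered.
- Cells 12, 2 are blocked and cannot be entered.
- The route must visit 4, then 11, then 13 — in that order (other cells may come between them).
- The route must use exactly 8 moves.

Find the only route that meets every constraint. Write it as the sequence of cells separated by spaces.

The waypoints must appear in the order 4, 11, 13, with no cell reused.
Route from 8: up to 4, left to 3, 2× down (reaching 11), 2× left (reaching 9), down to 13, right to 14 — 8 moves in all.
Check: order respected (4 at step 1, 11 at step 4, 13 at step 7); 8 moves as required.

8 4 3 7 11 10 9 13 14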